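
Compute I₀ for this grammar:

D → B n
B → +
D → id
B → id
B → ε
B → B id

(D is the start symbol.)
First, augment the grammar with D' → D
I₀ = CLOSURE({ [D' → . D] }):
  [D' → . D] has the dot before D: add [D → . B n], [D → . id]
  [D → . B n] has the dot before B: add [B → . +], [B → . id], [B → .], [B → . B id]
No further items can be added.

I₀ = { [B → . +], [B → . B id], [B → . id], [B → .], [D → . B n], [D → . id], [D' → . D] }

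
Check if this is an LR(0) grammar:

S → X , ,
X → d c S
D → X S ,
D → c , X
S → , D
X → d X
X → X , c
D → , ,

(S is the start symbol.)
No. Shift-reduce conflict between [X → d X .] and [X → X . , c]

A grammar is LR(0) if no state in the canonical LR(0) collection has:
  - both a shift item (dot before a terminal) and a complete item (shift-reduce conflict), or
  - two or more complete items (reduce-reduce conflict; the accept item [S' → S .] counts as a complete item here).

Augment with S' → S and build the canonical LR(0) collection (I0 = CLOSURE({[S' → . S]}), then GOTO on every symbol after a dot until no new states appear). It has 23 states:
  I0: { [S → . , D], [S → . X , ,], [S' → . S], [X → . X , c], [X → . d X], [X → . d c S] }  — shift
  I1: { [D → . , ,], [D → . X S ,], [D → . c , X], [S → , . D], [X → . X , c], [X → . d X], [X → . d c S] }  — shift
  I2: { [S' → S .] }  — accept
  I3: { [S → X . , ,], [X → X . , c] }  — shift
  I4: { [X → . X , c], [X → . d X], [X → . d c S], [X → d . X], [X → d . c S] }  — shift
  I5: { [X → X . , c], [X → d X .] }  — shift, reduce
  I6: { [S → . , D], [S → . X , ,], [X → . X , c], [X → . d X], [X → . d c S], [X → d c . S] }  — shift
  I7: { [X → d c S .] }  — reduce
  I8: { [X → X , . c] }  — shift
  I9: { [X → X , c .] }  — reduce
  I10: { [S → X , . ,], [X → X , . c] }  — shift
  I11: { [S → X , , .] }  — reduce
  I12: { [D → , . ,] }  — shift
  I13: { [S → , D .] }  — reduce
  I14: { [D → X . S ,], [S → . , D], [S → . X , ,], [X → . X , c], [X → . d X], [X → . d c S], [X → X . , c] }  — shift
  I15: { [D → c . , X] }  — shift
  I16: { [D → c , . X], [X → . X , c], [X → . d X], [X → . d c S] }  — shift
  I17: { [D → c , X .], [X → X . , c] }  — shift, reduce
  I18: { [D → . , ,], [D → . X S ,], [D → . c , X], [S → , . D], [X → . X , c], [X → . d X], [X → . d c S], [X → X , . c] }  — shift
  I19: { [D → X S . ,] }  — shift
  I20: { [D → X S , .] }  — reduce
  I21: { [D → c . , X], [X → X , c .] }  — shift, reduce
  I22: { [D → , , .] }  — reduce

Conflict in state I5:
  Shift-reduce conflict between [X → d X .] and [X → X . , c]
So the grammar is NOT LR(0).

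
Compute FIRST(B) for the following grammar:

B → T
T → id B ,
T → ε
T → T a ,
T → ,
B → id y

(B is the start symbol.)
{ ',', 'a', 'id', ε }

To compute FIRST(B), examine every production with B on the left-hand side, reading each right-hand side left to right until a non-nullable symbol is reached.

FIRST sets of the other non-terminals involved (by the same procedure, iterated to a fixed point):
  FIRST(T) = { ',', 'a', 'id', ε }

From B → T:
  - T is a non-terminal: add FIRST(T) \ {ε} = { ',', 'a', 'id' }
    T is nullable and nothing follows, so the whole right-hand side can vanish: ε ∈ FIRST(B)
From B → id y:
  - id is a terminal: add 'id' and stop

Collecting: FIRST(B) = { ',', 'a', 'id', ε }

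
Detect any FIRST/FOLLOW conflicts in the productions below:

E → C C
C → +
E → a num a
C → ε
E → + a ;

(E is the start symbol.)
Yes. C → '+' with FOLLOW(C) on { '+' }

A FIRST/FOLLOW conflict occurs when a non-terminal N has a nullable alternative N → β (β ⇒* ε) and another alternative N → α with FIRST(α) ∩ FOLLOW(N) ≠ ∅: on such a lookahead the parser cannot decide between expanding α and letting N vanish via β.

Nullable non-terminals: C, E.
FIRST sets used below: FIRST(C) = { '+', ε }

C: nullable alternative(s) C → ε; FOLLOW(C) = { $, '+' }
  C → +: FIRST \ {ε} = { '+' } — overlaps FOLLOW(C) on { '+' }: CONFLICT
  C → ε: FIRST \ {ε} = { } — this is the only nullable alternative, skip

E: nullable alternative(s) E → C C; FOLLOW(E) = { $ }
  E → C C: FIRST \ {ε} = { '+' } — this is the only nullable alternative, skip
  E → a num a: FIRST \ {ε} = { 'a' } — disjoint from FOLLOW(E)
  E → + a ;: FIRST \ {ε} = { '+' } — disjoint from FOLLOW(E)

So the grammar has 1 FIRST/FOLLOW conflict (marked CONFLICT above).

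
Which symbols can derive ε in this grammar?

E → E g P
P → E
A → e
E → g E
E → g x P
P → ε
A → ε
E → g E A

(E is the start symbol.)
A non-terminal is nullable if it can derive ε (the empty string): either it has an ε-production, or it has a production whose right-hand side consists entirely of nullable non-terminals.

ε-productions: P → ε, A → ε
So P, A are immediately nullable.
No further non-terminal can be added: every production for the remaining non-terminals contains a terminal or a non-nullable non-terminal.
Nullable = { 'A', 'P' }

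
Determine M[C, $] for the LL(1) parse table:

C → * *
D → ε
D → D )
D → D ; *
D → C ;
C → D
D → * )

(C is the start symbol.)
To find M[C, $], we find productions for C where $ is in the predict set (PREDICT(N → α) = (FIRST(α) \ {ε}) ∪ (FOLLOW(N) if α ⇒* ε)).

Relevant sets:
  FIRST(D) = { ')', '*', ';', ε }
  FOLLOW(C) = { $, ';' }

C → * *: PREDICT = { '*' }
C → D: PREDICT = { $, ')', '*', ';' }
  $ is in predict set, so this production goes in M[C, $]

M[C, $] = C → D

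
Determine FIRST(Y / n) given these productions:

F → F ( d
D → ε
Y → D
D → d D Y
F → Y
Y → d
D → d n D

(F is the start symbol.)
{ '/', 'd' }

FIRST sets of the non-terminals involved (from the grammar, by fixed-point iteration):
  FIRST(Y) = { 'd', ε }

To compute FIRST(Y / n), process the symbols left to right:
Symbol Y is a non-terminal. Add FIRST(Y) \ {ε} = { 'd' }
Y is nullable (ε ∈ FIRST(Y)), continue to the next symbol.
Symbol / is a terminal. Add '/' and stop.
FIRST(Y / n) = { '/', 'd' }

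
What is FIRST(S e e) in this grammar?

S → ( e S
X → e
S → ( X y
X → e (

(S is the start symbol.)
FIRST sets of the non-terminals involved (from the grammar, by fixed-point iteration):
  FIRST(S) = { '(' }

To compute FIRST(S e e), process the symbols left to right:
Symbol S is a non-terminal. Add FIRST(S) \ {ε} = { '(' }
S is not nullable (ε ∉ FIRST(S)), so stop here.
FIRST(S e e) = { '(' }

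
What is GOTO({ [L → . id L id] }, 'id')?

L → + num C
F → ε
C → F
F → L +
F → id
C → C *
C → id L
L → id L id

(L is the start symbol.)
{ [L → . + num C], [L → . id L id], [L → id . L id] }

GOTO(I, 'id') = CLOSURE({ [A → αX.β] : [A → α.Xβ] ∈ I, X = 'id' })

Items with dot before 'id', with the dot advanced:
  [L → . id L id] → [L → id . L id]
Closure of the advanced items:
  [L → id . L id] has the dot before L: add [L → . + num C], [L → . id L id]

GOTO = { [L → . + num C], [L → . id L id], [L → id . L id] }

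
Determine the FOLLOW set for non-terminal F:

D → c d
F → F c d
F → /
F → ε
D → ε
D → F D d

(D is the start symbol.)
{ '/', 'c', 'd' }

In F → F c d: F is followed by c d, add FIRST(c d) \ {ε} = { 'c' }
In D → F D d: F is followed by D d, add FIRST(D d) \ {ε} = { '/', 'c', 'd' }

Taking the union: FOLLOW(F) = { '/', 'c', 'd' }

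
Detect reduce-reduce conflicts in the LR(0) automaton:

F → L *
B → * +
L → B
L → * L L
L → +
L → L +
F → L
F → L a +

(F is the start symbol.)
Yes — I10: [B → * + .] vs [L → + .]; I12: [L → + .] vs [L → L + .]

A reduce-reduce conflict occurs when an LR(0) state has two complete items [A → α .] and [B → β .] — both call for a reduction, and with no lookahead the parser cannot choose between them.

Augment with F' → F and build the canonical LR(0) collection (I0 = CLOSURE({[F' → . F]}), then GOTO on every symbol after a dot until no new states appear). It has 14 states:
  I0: { [B → . * +], [F → . L *], [F → . L a +], [F → . L], [F' → . F], [L → . * L L], [L → . +], [L → . B], [L → . L +] }  — shift
  I1: { [B → * . +], [B → . * +], [L → * . L L], [L → . * L L], [L → . +], [L → . B], [L → . L +] }  — shift
  I2: { [L → + .] }  — reduce
  I3: { [L → B .] }  — reduce
  I4: { [F' → F .] }  — accept
  I5: { [F → L . *], [F → L . a +], [F → L .], [L → L . +] }  — shift, reduce
  I6: { [F → L * .] }  — reduce
  I7: { [L → L + .] }  — reduce
  I8: { [F → L a . +] }  — shift
  I9: { [F → L a + .] }  — reduce
  I10: { [B → * + .], [L → + .] }  — 2 reduces
  I11: { [B → . * +], [L → * L . L], [L → . * L L], [L → . +], [L → . B], [L → . L +], [L → L . +] }  — shift
  I12: { [L → + .], [L → L + .] }  — 2 reduces
  I13: { [L → * L L .], [L → L . +] }  — shift, reduce

I10 contains complete items [B → * + .], [L → + .] — reduce-reduce conflict.
I12 contains complete items [L → + .], [L → L + .] — reduce-reduce conflict.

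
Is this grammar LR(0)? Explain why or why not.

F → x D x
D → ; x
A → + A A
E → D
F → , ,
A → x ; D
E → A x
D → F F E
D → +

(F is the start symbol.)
No. Shift-reduce conflict between [D → + .] and [A → . + A A]

Augment with F' → F and build the canonical LR(0) collection (I0 = CLOSURE({[F' → . F]}), then GOTO on every symbol after a dot until no new states appear). It has 26 states:
  I0: { [F → . , ,], [F → . x D x], [F' → . F] }  — shift
  I1: { [F → , . ,] }  — shift
  I2: { [F' → F .] }  — accept
  I3: { [D → . +], [D → . ; x], [D → . F F E], [F → . , ,], [F → . x D x], [F → x . D x] }  — shift
  I4: { [D → + .] }  — reduce
  I5: { [D → ; . x] }  — shift
  I6: { [F → x D . x] }  — shift
  I7: { [D → F . F E], [F → . , ,], [F → . x D x] }  — shift
  I8: { [A → . + A A], [A → . x ; D], [D → . +], [D → . ; x], [D → . F F E], [D → F F . E], [E → . A x], [E → . D], [F → . , ,], [F → . x D x] }  — shift
  I9: { [A → + . A A], [A → . + A A], [A → . x ; D], [D → + .] }  — shift, reduce
  I10: { [E → A . x] }  — shift
  I11: { [E → D .] }  — reduce
  I12: { [D → F F E .] }  — reduce
  I13: { [A → x . ; D], [D → . +], [D → . ; x], [D → . F F E], [F → . , ,], [F → . x D x], [F → x . D x] }  — shift
  I14: { [A → x ; . D], [D → . +], [D → . ; x], [D → . F F E], [D → ; . x], [F → . , ,], [F → . x D x] }  — shift
  I15: { [A → x ; D .] }  — reduce
  I16: { [D → . +], [D → . ; x], [D → . F F E], [D → ; x .], [F → . , ,], [F → . x D x], [F → x . D x] }  — shift, reduce
  I17: { [E → A x .] }  — reduce
  I18: { [A → + . A A], [A → . + A A], [A → . x ; D] }  — shift
  I19: { [A → + A . A], [A → . + A A], [A → . x ; D] }  — shift
  I20: { [A → x . ; D] }  — shift
  I21: { [A → x ; . D], [D → . +], [D → . ; x], [D → . F F E], [F → . , ,], [F → . x D x] }  — shift
  I22: { [A → + A A .] }  — reduce
  I23: { [F → x D x .] }  — reduce
  I24: { [D → ; x .] }  — reduce
  I25: { [F → , , .] }  — reduce

Conflict in state I9:
  Shift-reduce conflict between [D → + .] and [A → . + A A]
So the grammar is NOT LR(0).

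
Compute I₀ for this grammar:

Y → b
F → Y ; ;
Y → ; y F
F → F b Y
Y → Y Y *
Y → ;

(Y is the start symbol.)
{ [Y → . ; y F], [Y → . ;], [Y → . Y Y *], [Y → . b], [Y' → . Y] }

First, augment the grammar with Y' → Y
I₀ = CLOSURE({ [Y' → . Y] }):
  [Y' → . Y] has the dot before Y: add [Y → . b], [Y → . ; y F], [Y → . Y Y *], [Y → . ;]
No further items can be added.

I₀ = { [Y → . ; y F], [Y → . ;], [Y → . Y Y *], [Y → . b], [Y' → . Y] }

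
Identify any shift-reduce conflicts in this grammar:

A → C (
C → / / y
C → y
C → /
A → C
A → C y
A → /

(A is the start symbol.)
Augment with A' → A and build the canonical LR(0) collection (I0 = CLOSURE({[A' → . A]}), then GOTO on every symbol after a dot until no new states appear). It has 9 states:
  I0: { [A → . /], [A → . C (], [A → . C y], [A → . C], [A' → . A], [C → . / / y], [C → . /], [C → . y] }  — shift
  I1: { [A → / .], [C → / . / y], [C → / .] }  — shift, 2 reduces
  I2: { [A' → A .] }  — accept
  I3: { [A → C . (], [A → C . y], [A → C .] }  — shift, reduce
  I4: { [C → y .] }  — reduce
  I5: { [A → C ( .] }  — reduce
  I6: { [A → C y .] }  — reduce
  I7: { [C → / / . y] }  — shift
  I8: { [C → / / y .] }  — reduce

I1 contains reduce items [A → / .], [C → / .] and shift item [C → / . / y] — shift-reduce conflict.
I3 contains reduce item [A → C .] and shift items [A → C . (], [A → C . y] — shift-reduce conflict.

Answer: Yes — I1: [A → / .] vs [C → / . / y]; I3: [A → C .] vs [A → C . (]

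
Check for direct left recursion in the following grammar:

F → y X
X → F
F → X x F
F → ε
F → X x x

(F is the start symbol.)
F → y X: starts with y
X → F: starts with F
F → X x F: starts with X
F → ε: starts with ε
F → X x x: starts with X

No direct left recursion found.

Answer: No direct left recursion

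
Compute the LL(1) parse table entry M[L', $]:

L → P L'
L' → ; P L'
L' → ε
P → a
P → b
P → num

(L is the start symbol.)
L' → ε

To find M[L', $], we find productions for L' where $ is in the predict set (PREDICT(N → α) = (FIRST(α) \ {ε}) ∪ (FOLLOW(N) if α ⇒* ε)).

Relevant sets:
  FOLLOW(L') = { $ }

L' → ; P L': PREDICT = { ';' }
L' → ε: PREDICT = { $ }
  $ is in predict set, so this production goes in M[L', $]

M[L', $] = L' → ε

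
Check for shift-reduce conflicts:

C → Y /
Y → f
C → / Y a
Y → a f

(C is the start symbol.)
No shift-reduce conflicts

Augment with C' → C and build the canonical LR(0) collection (I0 = CLOSURE({[C' → . C]}), then GOTO on every symbol after a dot until no new states appear). It has 10 states:
  I0: { [C → . / Y a], [C → . Y /], [C' → . C], [Y → . a f], [Y → . f] }  — shift
  I1: { [C → / . Y a], [Y → . a f], [Y → . f] }  — shift
  I2: { [C' → C .] }  — accept
  I3: { [C → Y . /] }  — shift
  I4: { [Y → a . f] }  — shift
  I5: { [Y → f .] }  — reduce
  I6: { [Y → a f .] }  — reduce
  I7: { [C → Y / .] }  — reduce
  I8: { [C → / Y . a] }  — shift
  I9: { [C → / Y a .] }  — reduce

No state contains both a complete item and a shift item.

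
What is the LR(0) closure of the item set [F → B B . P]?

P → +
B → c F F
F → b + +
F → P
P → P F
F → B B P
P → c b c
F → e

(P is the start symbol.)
{ [F → B B . P], [P → . +], [P → . P F], [P → . c b c] }

To compute CLOSURE, for each item [A → α.Bβ] where B is a non-terminal, add [B → .γ] for all productions B → γ; repeat for the newly added items until nothing changes.

Start with: [F → B B . P]
  [F → B B . P] has the dot before P: add [P → . +], [P → . P F], [P → . c b c]
No further items can be added.

CLOSURE = { [F → B B . P], [P → . +], [P → . P F], [P → . c b c] }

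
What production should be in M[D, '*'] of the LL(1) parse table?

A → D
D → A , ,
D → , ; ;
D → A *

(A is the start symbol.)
Empty (error entry)

To find M[D, '*'], we find productions for D where '*' is in the predict set (PREDICT(N → α) = (FIRST(α) \ {ε}) ∪ (FOLLOW(N) if α ⇒* ε)).

Relevant sets:
  FIRST(A) = { ',' }

D → A , ,: PREDICT = { ',' }
D → , ; ;: PREDICT = { ',' }
D → A *: PREDICT = { ',' }

M[D, '*'] is empty (no production applies)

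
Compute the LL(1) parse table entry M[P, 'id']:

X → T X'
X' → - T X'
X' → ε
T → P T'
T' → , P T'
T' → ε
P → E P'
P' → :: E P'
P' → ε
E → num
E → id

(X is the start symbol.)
To find M[P, 'id'], we find productions for P where 'id' is in the predict set (PREDICT(N → α) = (FIRST(α) \ {ε}) ∪ (FOLLOW(N) if α ⇒* ε)).

Relevant sets:
  FIRST(E) = { 'id', 'num' }

P → E P': PREDICT = { 'id', 'num' }
  'id' is in predict set, so this production goes in M[P, 'id']

M[P, 'id'] = P → E P'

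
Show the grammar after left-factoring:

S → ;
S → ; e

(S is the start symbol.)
S → ; S'
S' → ε
S' → e

Left-factoring transforms A → αβ₁ | αβ₂ into A → αA' and A' → β₁ | β₂
(α is the longest common prefix among the alternatives). Repeat until
no nonterminal has two alternatives with a common prefix.

Round 1: S has alternatives sharing prefix ';'. Introduce S': S → ; S'
  Add: S' → ε
  Add: S' → e

No remaining common prefixes — done.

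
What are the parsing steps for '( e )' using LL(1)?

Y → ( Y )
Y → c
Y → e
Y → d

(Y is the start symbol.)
LL(1) parsing maintains a stack (initially the start symbol over $) and the input. At each step: if the stack top is a terminal, match it against the current input token; if it is a non-terminal N, replace it with the RHS of M[N, lookahead] (the unique production whose predict set contains the lookahead).

Stack is shown with the top on the left.

Stack    Input    Action
------------------------
Y $      ( e ) $  output Y → ( Y )
( Y ) $  ( e ) $  match '('
Y ) $    e ) $    output Y → e
e ) $    e ) $    match 'e'
) $      ) $      match ')'
$        $        accept

The string is accepted.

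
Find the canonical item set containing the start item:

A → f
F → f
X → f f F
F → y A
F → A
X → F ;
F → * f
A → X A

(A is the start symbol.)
First, augment the grammar with A' → A
I₀ = CLOSURE({ [A' → . A] }):
  [A' → . A] has the dot before A: add [A → . f], [A → . X A]
  [A → . X A] has the dot before X: add [X → . f f F], [X → . F ;]
  [X → . F ;] has the dot before F: add [F → . f], [F → . y A], [F → . A], [F → . * f]
No further items can be added.

I₀ = { [A → . X A], [A → . f], [A' → . A], [F → . * f], [F → . A], [F → . f], [F → . y A], [X → . F ;], [X → . f f F] }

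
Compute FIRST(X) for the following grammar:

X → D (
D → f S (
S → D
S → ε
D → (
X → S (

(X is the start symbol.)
{ '(', 'f' }

To compute FIRST(X), examine every production with X on the left-hand side, reading each right-hand side left to right until a non-nullable symbol is reached.

FIRST sets of the other non-terminals involved (by the same procedure, iterated to a fixed point):
  FIRST(D) = { '(', 'f' }
  FIRST(S) = { '(', 'f', ε }

From X → D (:
  - D is a non-terminal: add FIRST(D) \ {ε} = { '(', 'f' }
    D is not nullable, so stop
From X → S (:
  - S is a non-terminal: add FIRST(S) \ {ε} = { '(', 'f' }
    S is nullable, so continue to the next symbol
  - '(' is a terminal: add '(' and stop

Collecting: FIRST(X) = { '(', 'f' }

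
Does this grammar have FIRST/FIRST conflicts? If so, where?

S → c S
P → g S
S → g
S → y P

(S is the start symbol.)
Productions for S:
  S → c S: FIRST = { 'c' }
  S → g: FIRST = { 'g' }
  S → y P: FIRST = { 'y' }
P has only one production, so no FIRST/FIRST conflict is possible there.

All alternatives of each non-terminal have pairwise disjoint FIRST sets.

Answer: No FIRST/FIRST conflicts.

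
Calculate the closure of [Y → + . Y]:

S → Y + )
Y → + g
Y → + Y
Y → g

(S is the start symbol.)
{ [Y → + . Y], [Y → . + Y], [Y → . + g], [Y → . g] }

To compute CLOSURE, for each item [A → α.Bβ] where B is a non-terminal, add [B → .γ] for all productions B → γ; repeat for the newly added items until nothing changes.

Start with: [Y → + . Y]
  [Y → + . Y] has the dot before Y: add [Y → . + g], [Y → . + Y], [Y → . g]
No further items can be added.

CLOSURE = { [Y → + . Y], [Y → . + Y], [Y → . + g], [Y → . g] }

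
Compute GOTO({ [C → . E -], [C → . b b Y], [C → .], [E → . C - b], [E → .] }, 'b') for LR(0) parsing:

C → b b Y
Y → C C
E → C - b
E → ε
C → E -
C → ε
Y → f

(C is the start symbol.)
{ [C → b . b Y] }

GOTO(I, 'b') = CLOSURE({ [A → αX.β] : [A → α.Xβ] ∈ I, X = 'b' })

Items with dot before 'b', with the dot advanced:
  [C → . b b Y] → [C → b . b Y]
Closure adds nothing (no advanced item has the dot before a non-terminal).

GOTO = { [C → b . b Y] }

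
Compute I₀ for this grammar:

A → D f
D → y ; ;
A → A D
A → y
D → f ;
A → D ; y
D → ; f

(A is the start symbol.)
First, augment the grammar with A' → A
I₀ = CLOSURE({ [A' → . A] }):
  [A' → . A] has the dot before A: add [A → . D f], [A → . A D], [A → . y], [A → . D ; y]
  [A → . D f] has the dot before D: add [D → . y ; ;], [D → . f ;], [D → . ; f]
No further items can be added.

I₀ = { [A → . A D], [A → . D ; y], [A → . D f], [A → . y], [A' → . A], [D → . ; f], [D → . f ;], [D → . y ; ;] }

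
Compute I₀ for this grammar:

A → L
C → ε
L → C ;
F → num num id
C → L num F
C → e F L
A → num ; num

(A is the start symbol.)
{ [A → . L], [A → . num ; num], [A' → . A], [C → . L num F], [C → . e F L], [C → .], [L → . C ;] }

First, augment the grammar with A' → A
I₀ = CLOSURE({ [A' → . A] }):
  [A' → . A] has the dot before A: add [A → . L], [A → . num ; num]
  [A → . L] has the dot before L: add [L → . C ;]
  [L → . C ;] has the dot before C: add [C → .], [C → . L num F], [C → . e F L]
No further items can be added.

I₀ = { [A → . L], [A → . num ; num], [A' → . A], [C → . L num F], [C → . e F L], [C → .], [L → . C ;] }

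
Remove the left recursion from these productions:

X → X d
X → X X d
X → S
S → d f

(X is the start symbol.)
X is directly left-recursive. The standard transformation for
  A → A α₁ | ... | A α_m | β₁ | ... | β_n
is
  A  → β₁ A' | ... | β_n A'
  A' → α₁ A' | ... | α_m A' | ε

X → S becomes X → S X'
X → X d becomes X' → d X'
X → X X d becomes X' → X d X'
Add X' → ε

Productions for other non-terminals are unchanged:
  S → d f

Resulting grammar:
X → S X'
X' → d X'
X' → X d X'
X' → ε
S → d f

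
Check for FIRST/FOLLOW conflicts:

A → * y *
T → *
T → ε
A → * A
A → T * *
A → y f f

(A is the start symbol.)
Yes. T → '*' with FOLLOW(T) on { '*' }

A FIRST/FOLLOW conflict occurs when a non-terminal N has a nullable alternative N → β (β ⇒* ε) and another alternative N → α with FIRST(α) ∩ FOLLOW(N) ≠ ∅: on such a lookahead the parser cannot decide between expanding α and letting N vanish via β.

Nullable non-terminals: T.

T: nullable alternative(s) T → ε; FOLLOW(T) = { '*' }
  T → *: FIRST \ {ε} = { '*' } — overlaps FOLLOW(T) on { '*' }: CONFLICT
  T → ε: FIRST \ {ε} = { } — this is the only nullable alternative, skip

A has no nullable alternative, so no FIRST/FOLLOW check is needed there.

So the grammar has 1 FIRST/FOLLOW conflict (marked CONFLICT above).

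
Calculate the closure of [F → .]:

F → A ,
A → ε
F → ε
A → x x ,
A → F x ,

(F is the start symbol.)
To compute CLOSURE, for each item [A → α.Bβ] where B is a non-terminal, add [B → .γ] for all productions B → γ; repeat for the newly added items until nothing changes.

Start with: [F → .]
The dot is at the end, so nothing is added.

CLOSURE = { [F → .] }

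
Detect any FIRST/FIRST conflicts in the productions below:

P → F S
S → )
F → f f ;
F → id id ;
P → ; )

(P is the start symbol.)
A FIRST/FIRST conflict occurs when two productions N → α and N → β for the same non-terminal have FIRST(α) ∩ FIRST(β) ≠ ∅ (with ε ∈ FIRST of a nullable right-hand side, so two nullable alternatives also conflict).

FIRST sets of the non-terminals at (or reachable through a nullable prefix from) the front of some alternative:
  FIRST(F) = { 'f', 'id' }

Productions for P:
  P → F S: FIRST = { 'f', 'id' }
  P → ; ): FIRST = { ';' }
Productions for F:
  F → f f ;: FIRST = { 'f' }
  F → id id ;: FIRST = { 'id' }
S has only one production, so no FIRST/FIRST conflict is possible there.

All alternatives of each non-terminal have pairwise disjoint FIRST sets.

Answer: No FIRST/FIRST conflicts.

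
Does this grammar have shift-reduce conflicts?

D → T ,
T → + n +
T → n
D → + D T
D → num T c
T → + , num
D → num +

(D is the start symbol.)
Yes — I6: [D → num + .] vs [T → + . , num]; I15: [T → n .] vs [T → + n . +]

Augment with D' → D and build the canonical LR(0) collection (I0 = CLOSURE({[D' → . D]}), then GOTO on every symbol after a dot until no new states appear). It has 18 states:
  I0: { [D → . + D T], [D → . T ,], [D → . num +], [D → . num T c], [D' → . D], [T → . + , num], [T → . + n +], [T → . n] }  — shift
  I1: { [D → + . D T], [D → . + D T], [D → . T ,], [D → . num +], [D → . num T c], [T → + . , num], [T → + . n +], [T → . + , num], [T → . + n +], [T → . n] }  — shift
  I2: { [D' → D .] }  — accept
  I3: { [D → T . ,] }  — shift
  I4: { [T → n .] }  — reduce
  I5: { [D → num . +], [D → num . T c], [T → . + , num], [T → . + n +], [T → . n] }  — shift
  I6: { [D → num + .], [T → + . , num], [T → + . n +] }  — shift, reduce
  I7: { [D → num T . c] }  — shift
  I8: { [D → num T c .] }  — reduce
  I9: { [T → + , . num] }  — shift
  I10: { [T → + n . +] }  — shift
  I11: { [T → + n + .] }  — reduce
  I12: { [T → + , num .] }  — reduce
  I13: { [D → T , .] }  — reduce
  I14: { [D → + D . T], [T → . + , num], [T → . + n +], [T → . n] }  — shift
  I15: { [T → + n . +], [T → n .] }  — shift, reduce
  I16: { [T → + . , num], [T → + . n +] }  — shift
  I17: { [D → + D T .] }  — reduce

I6 contains reduce item [D → num + .] and shift items [T → + . , num], [T → + . n +] — shift-reduce conflict.
I15 contains reduce item [T → n .] and shift item [T → + n . +] — shift-reduce conflict.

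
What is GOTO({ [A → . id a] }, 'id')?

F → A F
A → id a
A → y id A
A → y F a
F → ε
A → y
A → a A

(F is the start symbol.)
{ [A → id . a] }

GOTO(I, 'id') = CLOSURE({ [A → αX.β] : [A → α.Xβ] ∈ I, X = 'id' })

Items with dot before 'id', with the dot advanced:
  [A → . id a] → [A → id . a]
Closure adds nothing (no advanced item has the dot before a non-terminal).

GOTO = { [A → id . a] }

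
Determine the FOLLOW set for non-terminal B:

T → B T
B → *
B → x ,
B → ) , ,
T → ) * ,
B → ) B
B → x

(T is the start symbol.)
In T → B T: B is followed by T, add FIRST(T) \ {ε} = { ')', '*', 'x' }
In B → ) B: B is at the end; this adds FOLLOW(B) to itself — nothing new

Taking the union: FOLLOW(B) = { ')', '*', 'x' }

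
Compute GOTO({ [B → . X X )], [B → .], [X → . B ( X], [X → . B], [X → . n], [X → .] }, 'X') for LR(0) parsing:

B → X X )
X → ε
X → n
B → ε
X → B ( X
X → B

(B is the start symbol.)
{ [B → . X X )], [B → .], [B → X . X )], [X → . B ( X], [X → . B], [X → . n], [X → .] }

GOTO(I, 'X') = CLOSURE({ [A → αX.β] : [A → α.Xβ] ∈ I, X = 'X' })

Items with dot before 'X', with the dot advanced:
  [B → . X X )] → [B → X . X )]
Closure of the advanced items:
  [B → X . X )] has the dot before X: add [X → .], [X → . n], [X → . B ( X], [X → . B]
  [X → . B ( X] has the dot before B: add [B → . X X )], [B → .]

GOTO = { [B → . X X )], [B → .], [B → X . X )], [X → . B ( X], [X → . B], [X → . n], [X → .] }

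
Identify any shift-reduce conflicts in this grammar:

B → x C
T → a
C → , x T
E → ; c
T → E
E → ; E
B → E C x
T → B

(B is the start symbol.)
Augment with B' → B and build the canonical LR(0) collection (I0 = CLOSURE({[B' → . B]}), then GOTO on every symbol after a dot until no new states appear). It has 16 states:
  I0: { [B → . E C x], [B → . x C], [B' → . B], [E → . ; E], [E → . ; c] }  — shift
  I1: { [E → . ; E], [E → . ; c], [E → ; . E], [E → ; . c] }  — shift
  I2: { [B' → B .] }  — accept
  I3: { [B → E . C x], [C → . , x T] }  — shift
  I4: { [B → x . C], [C → . , x T] }  — shift
  I5: { [C → , . x T] }  — shift
  I6: { [B → x C .] }  — reduce
  I7: { [B → . E C x], [B → . x C], [C → , x . T], [E → . ; E], [E → . ; c], [T → . B], [T → . E], [T → . a] }  — shift
  I8: { [T → B .] }  — reduce
  I9: { [B → E . C x], [C → . , x T], [T → E .] }  — shift, reduce
  I10: { [C → , x T .] }  — reduce
  I11: { [T → a .] }  — reduce
  I12: { [B → E C . x] }  — shift
  I13: { [B → E C x .] }  — reduce
  I14: { [E → ; E .] }  — reduce
  I15: { [E → ; c .] }  — reduce

I9 contains reduce item [T → E .] and shift item [C → . , x T] — shift-reduce conflict.

Answer: Yes — I9: [T → E .] vs [C → . , x T]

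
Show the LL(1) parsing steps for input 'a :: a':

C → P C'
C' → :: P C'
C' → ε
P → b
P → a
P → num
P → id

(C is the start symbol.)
LL(1) parsing maintains a stack (initially the start symbol over $) and the input. At each step: if the stack top is a terminal, match it against the current input token; if it is a non-terminal N, replace it with the RHS of M[N, lookahead] (the unique production whose predict set contains the lookahead).

Stack is shown with the top on the left.

Stack      Input     Action
---------------------------
C $        a :: a $  output C → P C'
P C' $     a :: a $  output P → a
a C' $     a :: a $  match 'a'
C' $       :: a $    output C' → :: P C'
:: P C' $  :: a $    match '::'
P C' $     a $       output P → a
a C' $     a $       match 'a'
C' $       $         output C' → ε
$          $         accept

The string is accepted.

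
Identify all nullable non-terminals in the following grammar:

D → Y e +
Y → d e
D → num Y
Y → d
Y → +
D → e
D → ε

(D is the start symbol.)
ε-productions: D → ε
So D is immediately nullable.
No further non-terminal can be added: every production for the remaining non-terminals contains a terminal or a non-nullable non-terminal.
Nullable = { 'D' }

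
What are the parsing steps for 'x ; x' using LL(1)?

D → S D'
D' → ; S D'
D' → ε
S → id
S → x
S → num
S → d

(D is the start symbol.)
LL(1) parsing maintains a stack (initially the start symbol over $) and the input. At each step: if the stack top is a terminal, match it against the current input token; if it is a non-terminal N, replace it with the RHS of M[N, lookahead] (the unique production whose predict set contains the lookahead).

Stack is shown with the top on the left.

Stack     Input    Action
-------------------------
D $       x ; x $  output D → S D'
S D' $    x ; x $  output S → x
x D' $    x ; x $  match 'x'
D' $      ; x $    output D' → ; S D'
; S D' $  ; x $    match ';'
S D' $    x $      output S → x
x D' $    x $      match 'x'
D' $      $        output D' → ε
$         $        accept

The string is accepted.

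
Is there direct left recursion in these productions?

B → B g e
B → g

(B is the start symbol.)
Yes, B is left-recursive

B → B g e: LEFT RECURSIVE (starts with B)
B → g: starts with g

The grammar has direct left recursion on: B.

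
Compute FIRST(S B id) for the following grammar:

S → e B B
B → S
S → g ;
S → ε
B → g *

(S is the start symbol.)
{ 'e', 'g', 'id' }

FIRST sets of the non-terminals involved (from the grammar, by fixed-point iteration):
  FIRST(S) = { 'e', 'g', ε }
  FIRST(B) = { 'e', 'g', ε }

To compute FIRST(S B id), process the symbols left to right:
Symbol S is a non-terminal. Add FIRST(S) \ {ε} = { 'e', 'g' }
S is nullable (ε ∈ FIRST(S)), continue to the next symbol.
Symbol B is a non-terminal. Add FIRST(B) \ {ε} = { 'e', 'g' }
B is nullable (ε ∈ FIRST(B)), continue to the next symbol.
Symbol id is a terminal. Add 'id' and stop.
FIRST(S B id) = { 'e', 'g', 'id' }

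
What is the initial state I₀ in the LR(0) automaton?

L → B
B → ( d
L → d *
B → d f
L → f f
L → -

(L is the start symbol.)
{ [B → . ( d], [B → . d f], [L → . -], [L → . B], [L → . d *], [L → . f f], [L' → . L] }

First, augment the grammar with L' → L
I₀ = CLOSURE({ [L' → . L] }):
  [L' → . L] has the dot before L: add [L → . B], [L → . d *], [L → . f f], [L → . -]
  [L → . B] has the dot before B: add [B → . ( d], [B → . d f]
No further items can be added.

I₀ = { [B → . ( d], [B → . d f], [L → . -], [L → . B], [L → . d *], [L → . f f], [L' → . L] }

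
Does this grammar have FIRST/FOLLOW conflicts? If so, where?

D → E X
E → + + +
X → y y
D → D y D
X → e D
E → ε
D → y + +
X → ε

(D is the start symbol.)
Yes. D → D y D with FOLLOW(D) on { 'y' }; D → y '+' '+' with FOLLOW(D) on { 'y' }; X → y y with FOLLOW(X) on { 'y' }

A FIRST/FOLLOW conflict occurs when a non-terminal N has a nullable alternative N → β (β ⇒* ε) and another alternative N → α with FIRST(α) ∩ FOLLOW(N) ≠ ∅: on such a lookahead the parser cannot decide between expanding α and letting N vanish via β.

Nullable non-terminals: D, E, X.
FIRST sets used below: FIRST(E) = { '+', ε }, FIRST(X) = { 'e', 'y', ε }, FIRST(D) = { '+', 'e', 'y', ε }

D: nullable alternative(s) D → E X; FOLLOW(D) = { $, 'y' }
  D → E X: FIRST \ {ε} = { '+', 'e', 'y' } — this is the only nullable alternative, skip
  D → D y D: FIRST \ {ε} = { '+', 'e', 'y' } — overlaps FOLLOW(D) on { 'y' }: CONFLICT
  D → y + +: FIRST \ {ε} = { 'y' } — overlaps FOLLOW(D) on { 'y' }: CONFLICT

E: nullable alternative(s) E → ε; FOLLOW(E) = { $, 'e', 'y' }
  E → + + +: FIRST \ {ε} = { '+' } — disjoint from FOLLOW(E)
  E → ε: FIRST \ {ε} = { } — this is the only nullable alternative, skip

X: nullable alternative(s) X → ε; FOLLOW(X) = { $, 'y' }
  X → y y: FIRST \ {ε} = { 'y' } — overlaps FOLLOW(X) on { 'y' }: CONFLICT
  X → e D: FIRST \ {ε} = { 'e' } — disjoint from FOLLOW(X)
  X → ε: FIRST \ {ε} = { } — this is the only nullable alternative, skip

So the grammar has 3 FIRST/FOLLOW conflicts (marked CONFLICT above).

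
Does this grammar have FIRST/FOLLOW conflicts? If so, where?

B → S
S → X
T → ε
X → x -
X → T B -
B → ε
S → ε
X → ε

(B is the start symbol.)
Nullable non-terminals: B, S, T, X.
FIRST sets used below: FIRST(S) = { '-', 'x', ε }, FIRST(X) = { '-', 'x', ε }, FIRST(T) = { ε }, FIRST(B) = { '-', 'x', ε }

B: nullable alternative(s) B → S, B → ε; FOLLOW(B) = { $, '-' }
  B → S: FIRST \ {ε} = { '-', 'x' } — overlaps FOLLOW(B) on { '-' }: CONFLICT
  B → ε: FIRST \ {ε} = { } — disjoint from FOLLOW(B)

S: nullable alternative(s) S → X, S → ε; FOLLOW(S) = { $, '-' }
  S → X: FIRST \ {ε} = { '-', 'x' } — overlaps FOLLOW(S) on { '-' }: CONFLICT
  S → ε: FIRST \ {ε} = { } — disjoint from FOLLOW(S)
T has a nullable alternative but only one production, so nothing to check.

X: nullable alternative(s) X → ε; FOLLOW(X) = { $, '-' }
  X → x -: FIRST \ {ε} = { 'x' } — disjoint from FOLLOW(X)
  X → T B -: FIRST \ {ε} = { '-', 'x' } — overlaps FOLLOW(X) on { '-' }: CONFLICT
  X → ε: FIRST \ {ε} = { } — this is the only nullable alternative, skip

So the grammar has 3 FIRST/FOLLOW conflicts (marked CONFLICT above).

Answer: Yes. B → S with FOLLOW(B) on { '-' }; S → X with FOLLOW(S) on { '-' }; X → T B '-' with FOLLOW(X) on { '-' }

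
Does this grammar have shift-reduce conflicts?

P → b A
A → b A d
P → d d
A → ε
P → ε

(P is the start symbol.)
A shift-reduce conflict occurs when an LR(0) state has both:
  - a complete (reduce) item [A → α .] (dot at the end), and
  - a shift item [B → β . c γ] (dot before a terminal).

Augment with P' → P and build the canonical LR(0) collection (I0 = CLOSURE({[P' → . P]}), then GOTO on every symbol after a dot until no new states appear). It has 9 states:
  I0: { [P → . b A], [P → . d d], [P → .], [P' → . P] }  — shift, reduce
  I1: { [P' → P .] }  — accept
  I2: { [A → . b A d], [A → .], [P → b . A] }  — shift, reduce
  I3: { [P → d . d] }  — shift
  I4: { [P → d d .] }  — reduce
  I5: { [P → b A .] }  — reduce
  I6: { [A → . b A d], [A → .], [A → b . A d] }  — shift, reduce
  I7: { [A → b A . d] }  — shift
  I8: { [A → b A d .] }  — reduce

I0 contains reduce item [P → .] and shift items [P → . b A], [P → . d d] — shift-reduce conflict.
I2 contains reduce item [A → .] and shift item [A → . b A d] — shift-reduce conflict.
I6 contains reduce item [A → .] and shift item [A → . b A d] — shift-reduce conflict.

Answer: Yes — I0: [P → .] vs [P → . b A]; I2: [A → .] vs [A → . b A d]; I6: [A → .] vs [A → . b A d]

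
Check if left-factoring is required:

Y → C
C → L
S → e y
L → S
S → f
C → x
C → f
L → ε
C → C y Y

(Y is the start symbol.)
No, left-factoring is not needed

Left-factoring is needed when two productions for the same non-terminal
share a common prefix on the right-hand side.

Productions for C:
  C → L
  C → x
  C → f
  C → C y Y
Productions for S:
  S → e y
  S → f
Productions for L:
  L → S
  L → ε

No common prefixes found.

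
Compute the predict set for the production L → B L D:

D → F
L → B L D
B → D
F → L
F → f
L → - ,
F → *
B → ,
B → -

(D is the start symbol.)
{ '*', ',', '-', 'f' }

PREDICT(L → B L D) = (FIRST(RHS) \ {ε}) ∪ (FOLLOW(L) if ε ∈ FIRST(RHS), i.e. RHS ⇒* ε)
FIRST(B) = { '*', ',', '-', 'f' }
FIRST(B L D) = { '*', ',', '-', 'f' }
ε ∉ FIRST(B L D), so FOLLOW(L) is not added.
PREDICT(L → B L D) = { '*', ',', '-', 'f' }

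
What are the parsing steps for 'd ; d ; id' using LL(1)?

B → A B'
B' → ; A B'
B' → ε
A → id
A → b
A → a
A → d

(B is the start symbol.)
LL(1) parsing maintains a stack (initially the start symbol over $) and the input. At each step: if the stack top is a terminal, match it against the current input token; if it is a non-terminal N, replace it with the RHS of M[N, lookahead] (the unique production whose predict set contains the lookahead).

Stack is shown with the top on the left.

Stack     Input         Action
------------------------------
B $       d ; d ; id $  output B → A B'
A B' $    d ; d ; id $  output A → d
d B' $    d ; d ; id $  match 'd'
B' $      ; d ; id $    output B' → ; A B'
; A B' $  ; d ; id $    match ';'
A B' $    d ; id $      output A → d
d B' $    d ; id $      match 'd'
B' $      ; id $        output B' → ; A B'
; A B' $  ; id $        match ';'
A B' $    id $          output A → id
id B' $   id $          match 'id'
B' $      $             output B' → ε
$         $             accept

The string is accepted.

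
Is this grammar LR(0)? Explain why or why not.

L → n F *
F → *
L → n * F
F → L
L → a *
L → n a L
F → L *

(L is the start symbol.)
A grammar is LR(0) if no state in the canonical LR(0) collection has:
  - both a shift item (dot before a terminal) and a complete item (shift-reduce conflict), or
  - two or more complete items (reduce-reduce conflict; the accept item [L' → L .] counts as a complete item here).

Augment with L' → L and build the canonical LR(0) collection (I0 = CLOSURE({[L' → . L]}), then GOTO on every symbol after a dot until no new states appear). It has 14 states:
  I0: { [L → . a *], [L → . n * F], [L → . n F *], [L → . n a L], [L' → . L] }  — shift
  I1: { [L' → L .] }  — accept
  I2: { [L → a . *] }  — shift
  I3: { [F → . *], [F → . L *], [F → . L], [L → . a *], [L → . n * F], [L → . n F *], [L → . n a L], [L → n . * F], [L → n . F *], [L → n . a L] }  — shift
  I4: { [F → * .], [F → . *], [F → . L *], [F → . L], [L → . a *], [L → . n * F], [L → . n F *], [L → . n a L], [L → n * . F] }  — shift, reduce
  I5: { [L → n F . *] }  — shift
  I6: { [F → L . *], [F → L .] }  — shift, reduce
  I7: { [L → . a *], [L → . n * F], [L → . n F *], [L → . n a L], [L → a . *], [L → n a . L] }  — shift
  I8: { [L → a * .] }  — reduce
  I9: { [L → n a L .] }  — reduce
  I10: { [F → L * .] }  — reduce
  I11: { [L → n F * .] }  — reduce
  I12: { [F → * .] }  — reduce
  I13: { [L → n * F .] }  — reduce

Conflict in state I4:
  Shift-reduce conflict between [F → * .] and [F → . *]
So the grammar is NOT LR(0).

Answer: No. Shift-reduce conflict between [F → * .] and [F → . *]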